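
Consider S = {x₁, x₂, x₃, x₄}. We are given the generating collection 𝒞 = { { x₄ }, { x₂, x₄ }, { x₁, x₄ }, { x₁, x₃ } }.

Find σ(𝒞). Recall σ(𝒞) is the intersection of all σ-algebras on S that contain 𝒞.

Answer: σ(𝒞) = { {}, { x₁ }, { x₂ }, { x₃ }, { x₄ }, { x₁, x₂ }, { x₁, x₃ }, { x₁, x₄ }, { x₂, x₃ }, { x₂, x₄ }, { x₃, x₄ }, { x₁, x₂, x₃ }, { x₁, x₂, x₄ }, { x₁, x₃, x₄ }, { x₂, x₃, x₄ }, S }

Check:
Initial family (6 sets): { {}, { x₄ }, { x₁, x₃ }, { x₁, x₄ }, { x₂, x₄ }, S }.
Pass 1: 4 new —
  { x₂, x₃ }  = { x₁, x₄ }ᶜ
  { x₁, x₂, x₃ }  = { x₄ }ᶜ
  { x₁, x₂, x₄ }  = { x₁, x₄ } ∪ { x₂, x₄ }
  { x₁, x₃, x₄ }  = { x₁, x₄ } ∪ { x₁, x₃ }
  |family| = 10
Pass 2 adds 3:
  { x₂ }  = { x₁, x₃, x₄ }ᶜ
  { x₃ }  = { x₁, x₂, x₄ }ᶜ
  { x₂, x₃, x₄ }  = { x₂, x₃ } ∪ { x₄ }
  |family| = 13
Pass 3 (2 new):
  { x₁ }  = { x₂, x₃, x₄ }ᶜ
  { x₃, x₄ }  = { x₃ } ∪ { x₄ }
  |family| = 15
Pass 4 (1 new):
  { x₁, x₂ }  = { x₃, x₄ }ᶜ
  |family| = 16
Pass 5 adds nothing — fixpoint reached.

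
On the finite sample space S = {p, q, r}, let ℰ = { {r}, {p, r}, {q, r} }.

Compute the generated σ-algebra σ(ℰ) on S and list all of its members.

σ(ℰ) (8 sets): { {}, {p}, {q}, {r}, {p, q}, {p, r}, {q, r}, S }

Derivation:
Initial family (5 sets): { {}, {r}, {p, r}, {q, r}, S }.
Round 1 adds 3:
  {p}  = complement {q, r}
  {q}  = complement {p, r}
  {p, q}  = complement {r}
  [8 total]
After Round 2 the family is unchanged; done.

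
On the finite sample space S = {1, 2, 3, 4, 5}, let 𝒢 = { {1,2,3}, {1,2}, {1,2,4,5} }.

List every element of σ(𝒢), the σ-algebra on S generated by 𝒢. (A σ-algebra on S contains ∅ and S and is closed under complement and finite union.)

Answer: σ(𝒢) = { {}, {3}, {1,2}, {4,5}, {1,2,3}, {3,4,5}, {1,2,4,5}, S }

Check:
Seed the family with 𝒢 together with ∅ and S: { {}, {1,2}, {1,2,3}, {1,2,4,5}, S }.
Iteration 1 adds 3:
  {3}  = ᶜ of {1,2,4,5}
  {4,5}  = ᶜ of {1,2,3}
  {3,4,5}  = ᶜ of {1,2}
  [8 total]
Iteration 2: closed — nothing new.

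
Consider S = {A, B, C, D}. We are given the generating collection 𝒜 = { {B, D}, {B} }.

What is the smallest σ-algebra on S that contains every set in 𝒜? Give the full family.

Start: 𝒜 ∪ {∅, S} = { ∅, {B}, {B, D}, S }.
Step 1: 2 new —
  {A, C}  = {B, D}ᶜ
  {A, C, D}  = {B}ᶜ
  [6 total]
Step 2: +1 →
  {A, B, C}  = {A, C} ∪ {B}
  [7 total]
Step 3. New:
  {D}  = {A, B, C}ᶜ
  [8 total]
Step 4: closed — nothing new.

σ(𝒜) = { ∅, {B}, {D}, {A, C}, {B, D}, {A, B, C}, {A, C, D}, S }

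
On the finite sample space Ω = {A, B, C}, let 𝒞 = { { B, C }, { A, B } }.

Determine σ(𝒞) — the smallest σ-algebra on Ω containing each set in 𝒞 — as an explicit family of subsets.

σ(𝒞) (8 sets): { {  }, { A }, { B }, { C }, { A, B }, { A, C }, { B, C }, Ω }

Check:
Initial family (4 sets): { {  }, { A, B }, { B, C }, Ω }.
Round 1. New:
  { A }  = complement { B, C }
  { C }  = complement { A, B }
  [6 total]
Round 2 (1 new):
  { A, C }  = { C } ∪ { A }
  [7 total]
Round 3. New:
  { B }  = complement { A, C }
  [8 total]
After Round 4 the family is unchanged; done.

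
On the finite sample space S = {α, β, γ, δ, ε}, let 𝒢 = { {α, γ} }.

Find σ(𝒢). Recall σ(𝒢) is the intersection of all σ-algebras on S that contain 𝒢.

|σ(𝒢)| = 4.  σ(𝒢) = { {}, {α, γ}, {β, δ, ε}, S }

Trace:
Begin from { {}, {α, γ}, S } (that is, 𝒢 plus ∅ and S).
Round 1: 1 new —
  {β, δ, ε}  = complement {α, γ}
Round 2: closed — nothing new.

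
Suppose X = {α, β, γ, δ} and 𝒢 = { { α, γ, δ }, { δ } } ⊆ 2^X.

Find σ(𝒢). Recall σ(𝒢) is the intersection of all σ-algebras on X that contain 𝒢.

Take S₀ = 𝒢 ∪ {∅, X} = { {}, { δ }, { α, γ, δ }, X }.
Iteration 1: 2 new —
  { β }  = ᶜ of { α, γ, δ }
  { α, β, γ }  = ᶜ of { δ }
  [6 total]
Iteration 2. New:
  { β, δ }  = { δ } ∪ { β }
  [7 total]
Iteration 3: 1 new —
  { α, γ }  = ᶜ of { β, δ }
  [8 total]
Iteration 4: no new sets; the family is a σ-algebra.

|σ(𝒢)| = 8.  σ(𝒢) = { {}, { β }, { δ }, { α, γ }, { β, δ }, { α, β, γ }, { α, γ, δ }, X }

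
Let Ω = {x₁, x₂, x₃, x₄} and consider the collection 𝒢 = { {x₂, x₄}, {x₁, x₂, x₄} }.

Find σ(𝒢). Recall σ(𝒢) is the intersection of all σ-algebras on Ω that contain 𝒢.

Answer: σ(𝒢) = { ∅, {x₁}, {x₃}, {x₁, x₃}, {x₂, x₄}, {x₁, x₂, x₄}, {x₂, x₃, x₄}, Ω }

Check:
Start: 𝒢 ∪ {∅, Ω} = { ∅, {x₂, x₄}, {x₁, x₂, x₄}, Ω }.
Iteration 1. New:
  {x₃}  = ᶜ of {x₁, x₂, x₄}
  {x₁, x₃}  = ᶜ of {x₂, x₄}
  |family| = 6
Iteration 2: 1 new —
  {x₂, x₃, x₄}  = {x₃} ∪ {x₂, x₄}
  |family| = 7
Iteration 3 adds 1:
  {x₁}  = ᶜ of {x₂, x₃, x₄}
  |family| = 8
Iteration 4: no new sets; the family is a σ-algebra.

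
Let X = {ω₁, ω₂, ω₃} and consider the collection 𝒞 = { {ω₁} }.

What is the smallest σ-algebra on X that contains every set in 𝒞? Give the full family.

σ(𝒞) = { {}, {ω₁}, {ω₂, ω₃}, X }

Trace:
Start: 𝒞 ∪ {∅, X} = { {}, {ω₁}, X }.
Round 1: 1 new —
  {ω₂, ω₃}  = ᶜ of {ω₁}
  (now 4)
Round 2 adds nothing — fixpoint reached.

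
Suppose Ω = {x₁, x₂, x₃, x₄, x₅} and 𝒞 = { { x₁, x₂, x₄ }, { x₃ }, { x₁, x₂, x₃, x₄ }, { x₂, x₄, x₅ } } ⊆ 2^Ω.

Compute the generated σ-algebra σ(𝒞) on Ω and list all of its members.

σ(𝒞) = { ∅, { x₁ }, { x₃ }, { x₅ }, { x₁, x₃ }, { x₁, x₅ }, { x₂, x₄ }, { x₃, x₅ }, { x₁, x₂, x₄ }, { x₁, x₃, x₅ }, { x₂, x₃, x₄ }, { x₂, x₄, x₅ }, { x₁, x₂, x₃, x₄ }, { x₁, x₂, x₄, x₅ }, { x₂, x₃, x₄, x₅ }, Ω }

Check:
Start: 𝒞 ∪ {∅, Ω} = { ∅, { x₃ }, { x₁, x₂, x₄ }, { x₂, x₄, x₅ }, { x₁, x₂, x₃, x₄ }, Ω }.
Step 1: 5 new —
  { x₅ }  = Ω∖{ x₁, x₂, x₃, x₄ }
  { x₁, x₃ }  = Ω∖{ x₂, x₄, x₅ }
  { x₃, x₅ }  = Ω∖{ x₁, x₂, x₄ }
  { x₁, x₂, x₄, x₅ }  = Ω∖{ x₃ }
  { x₂, x₃, x₄, x₅ }  = { x₃ } ∪ { x₂, x₄, x₅ }
  |family| = 11
Step 2 (2 new):
  { x₁ }  = Ω∖{ x₂, x₃, x₄, x₅ }
  { x₁, x₃, x₅ }  = { x₅ } ∪ { x₁, x₃ }
  |family| = 13
Step 3 adds 2:
  { x₁, x₅ }  = { x₅ } ∪ { x₁ }
  { x₂, x₄ }  = Ω∖{ x₁, x₃, x₅ }
  |family| = 15
Step 4 adds 1:
  { x₂, x₃, x₄ }  = Ω∖{ x₁, x₅ }
  |family| = 16
Step 5: already closed under ᶜ and ∪.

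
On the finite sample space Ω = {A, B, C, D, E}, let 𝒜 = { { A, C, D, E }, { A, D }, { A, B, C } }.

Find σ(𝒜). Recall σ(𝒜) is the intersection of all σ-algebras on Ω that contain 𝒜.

Begin from { {}, { A, D }, { A, B, C }, { A, C, D, E }, Ω } (that is, 𝒜 plus ∅ and Ω).
Iteration 1 (4 new):
  { B }  = { A, C, D, E }ᶜ
  { D, E }  = { A, B, C }ᶜ
  { B, C, E }  = { A, D }ᶜ
  { A, B, C, D }  = { A, B, C } ∪ { A, D }
  (now 9)
Iteration 2: +6 →
  { E }  = { A, B, C, D }ᶜ
  { A, B, D }  = { B } ∪ { A, D }
  { A, D, E }  = { D, E } ∪ { A, D }
  { B, D, E }  = { B } ∪ { D, E }
  { A, B, C, E }  = { A, B, C } ∪ { B, C, E }
  { B, C, D, E }  = { D, E } ∪ { B, C, E }
  (now 15)
Iteration 3: 7 new —
  { A }  = { B, C, D, E }ᶜ
  { D }  = { A, B, C, E }ᶜ
  { A, C }  = { B, D, E }ᶜ
  { B, C }  = { A, D, E }ᶜ
  { B, E }  = { B } ∪ { E }
  { C, E }  = { A, B, D }ᶜ
  { A, B, D, E }  = { D, E } ∪ { A, B, D }
  (now 22)
Iteration 4 adds 9:
  { C }  = { A, B, D, E }ᶜ
  { A, B }  = { B } ∪ { A }
  { A, E }  = { E } ∪ { A }
  { B, D }  = { B } ∪ { D }
  { A, B, E }  = { B, E } ∪ { A }
  { A, C, D }  = { B, E }ᶜ
  { A, C, E }  = { A, C } ∪ { C, E }
  { B, C, D }  = { B, C } ∪ { D }
  { C, D, E }  = { D, E } ∪ { C, E }
  (now 31)
Iteration 5: 1 new —
  { C, D }  = { A, B, E }ᶜ
  (now 32)
Iteration 6: stable.

Therefore σ(𝒜) = { {}, { A }, { B }, { C }, { D }, { E }, { A, B }, { A, C }, { A, D }, { A, E }, { B, C }, { B, D }, { B, E }, { C, D }, { C, E }, { D, E }, { A, B, C }, { A, B, D }, { A, B, E }, { A, C, D }, { A, C, E }, { A, D, E }, { B, C, D }, { B, C, E }, { B, D, E }, { C, D, E }, { A, B, C, D }, { A, B, C, E }, { A, B, D, E }, { A, C, D, E }, { B, C, D, E }, Ω } (|σ(𝒜)| = 32).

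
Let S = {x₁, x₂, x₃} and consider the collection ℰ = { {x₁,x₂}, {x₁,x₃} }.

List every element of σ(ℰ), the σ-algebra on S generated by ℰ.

σ(ℰ) = { ∅, {x₁}, {x₂}, {x₃}, {x₁,x₂}, {x₁,x₃}, {x₂,x₃}, S }

Check:
Begin from { ∅, {x₁,x₂}, {x₁,x₃}, S } (that is, ℰ plus ∅ and S).
Iteration 1: 2 new —
  {x₂}  = S∖{x₁,x₃}
  {x₃}  = S∖{x₁,x₂}
  — 6 sets.
Iteration 2. New:
  {x₂,x₃}  = {x₃} ∪ {x₂}
  — 7 sets.
Iteration 3 adds 1:
  {x₁}  = S∖{x₂,x₃}
  — 8 sets.
After Iteration 4 the family is unchanged; done.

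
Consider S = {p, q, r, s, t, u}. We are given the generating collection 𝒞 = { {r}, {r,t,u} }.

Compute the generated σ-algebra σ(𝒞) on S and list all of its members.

|σ(𝒞)| = 8.  σ(𝒞) = { ∅, {r}, {t,u}, {p,q,s}, {r,t,u}, {p,q,r,s}, {p,q,s,t,u}, S }

Working:
Start: 𝒞 ∪ {∅, S} = { ∅, {r}, {r,t,u}, S }.
Step 1: +2 →
  {p,q,s}  = ᶜ of {r,t,u}
  {p,q,s,t,u}  = ᶜ of {r}
Step 2 adds 1:
  {p,q,r,s}  = {r} ∪ {p,q,s}
Step 3 (1 new):
  {t,u}  = ᶜ of {p,q,r,s}
Step 4: closed — nothing new.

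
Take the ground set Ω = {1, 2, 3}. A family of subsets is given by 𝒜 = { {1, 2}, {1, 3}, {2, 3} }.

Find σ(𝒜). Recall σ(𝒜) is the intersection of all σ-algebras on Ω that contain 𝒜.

Initial family (5 sets): { ∅, {1, 2}, {1, 3}, {2, 3}, Ω }.
Pass 1. New:
  {1}  = complement {2, 3}
  {2}  = complement {1, 3}
  {3}  = complement {1, 2}
  — 8 sets.
Pass 2: stable.

Hence σ(𝒜) has 8 members: { ∅, {1}, {2}, {3}, {1, 2}, {1, 3}, {2, 3}, Ω }.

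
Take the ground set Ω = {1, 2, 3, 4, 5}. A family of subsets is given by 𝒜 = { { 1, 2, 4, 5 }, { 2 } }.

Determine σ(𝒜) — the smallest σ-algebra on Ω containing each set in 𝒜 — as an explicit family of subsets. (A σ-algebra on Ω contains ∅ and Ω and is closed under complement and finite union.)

Seed the family with 𝒜 together with ∅ and Ω: { ∅, { 2 }, { 1, 2, 4, 5 }, Ω }.
Iteration 1. New:
  { 3 }  = { 1, 2, 4, 5 }ᶜ
  { 1, 3, 4, 5 }  = { 2 }ᶜ
  (now 6)
Iteration 2: +1 →
  { 2, 3 }  = { 3 } ∪ { 2 }
  (now 7)
Iteration 3: +1 →
  { 1, 4, 5 }  = { 2, 3 }ᶜ
  (now 8)
Iteration 4: no new sets; the family is a σ-algebra.

|σ(𝒜)| = 8.  σ(𝒜) = { ∅, { 2 }, { 3 }, { 2, 3 }, { 1, 4, 5 }, { 1, 2, 4, 5 }, { 1, 3, 4, 5 }, Ω }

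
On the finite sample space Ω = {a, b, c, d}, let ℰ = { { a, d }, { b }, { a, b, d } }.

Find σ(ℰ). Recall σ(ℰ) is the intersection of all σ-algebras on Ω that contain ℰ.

Answer: σ(ℰ) = { ∅, { b }, { c }, { a, d }, { b, c }, { a, b, d }, { a, c, d }, Ω }

Working:
Seed the family with ℰ together with ∅ and Ω: { ∅, { b }, { a, d }, { a, b, d }, Ω }.
Pass 1: 3 new —
  { c }  = complement { a, b, d }
  { b, c }  = complement { a, d }
  { a, c, d }  = complement { b }
  (now 8)
Pass 2: already closed under ᶜ and ∪.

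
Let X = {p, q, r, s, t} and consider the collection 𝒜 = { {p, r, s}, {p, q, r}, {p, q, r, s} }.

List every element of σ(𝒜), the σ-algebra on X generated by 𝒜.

σ(𝒜) = { {}, {q}, {s}, {t}, {p, r}, {q, s}, {q, t}, {s, t}, {p, q, r}, {p, r, s}, {p, r, t}, {q, s, t}, {p, q, r, s}, {p, q, r, t}, {p, r, s, t}, X }

Working:
Take S₀ = 𝒜 ∪ {∅, X} = { {}, {p, q, r}, {p, r, s}, {p, q, r, s}, X }.
Step 1 (3 new):
  {t}  = X∖{p, q, r, s}
  {q, t}  = X∖{p, r, s}
  {s, t}  = X∖{p, q, r}
  |family| = 8
Step 2: 3 new —
  {q, s, t}  = {s, t} ∪ {q, t}
  {p, q, r, t}  = {q, t} ∪ {p, q, r}
  {p, r, s, t}  = {s, t} ∪ {p, r, s}
  |family| = 11
Step 3 (3 new):
  {q}  = X∖{p, r, s, t}
  {s}  = X∖{p, q, r, t}
  {p, r}  = X∖{q, s, t}
  |family| = 14
Step 4: +2 →
  {q, s}  = {s} ∪ {q}
  {p, r, t}  = {p, r} ∪ {t}
  |family| = 16
Step 5 adds nothing — fixpoint reached.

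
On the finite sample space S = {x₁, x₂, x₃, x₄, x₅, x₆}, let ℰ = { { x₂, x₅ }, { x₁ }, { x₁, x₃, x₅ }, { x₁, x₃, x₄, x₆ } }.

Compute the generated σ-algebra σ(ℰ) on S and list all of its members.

|σ(ℰ)| = 32.  σ(ℰ) = { {}, { x₁ }, { x₂ }, { x₃ }, { x₅ }, { x₁, x₂ }, { x₁, x₃ }, { x₁, x₅ }, { x₂, x₃ }, { x₂, x₅ }, { x₃, x₅ }, { x₄, x₆ }, { x₁, x₂, x₃ }, { x₁, x₂, x₅ }, { x₁, x₃, x₅ }, { x₁, x₄, x₆ }, { x₂, x₃, x₅ }, { x₂, x₄, x₆ }, { x₃, x₄, x₆ }, { x₄, x₅, x₆ }, { x₁, x₂, x₃, x₅ }, { x₁, x₂, x₄, x₆ }, { x₁, x₃, x₄, x₆ }, { x₁, x₄, x₅, x₆ }, { x₂, x₃, x₄, x₆ }, { x₂, x₄, x₅, x₆ }, { x₃, x₄, x₅, x₆ }, { x₁, x₂, x₃, x₄, x₆ }, { x₁, x₂, x₄, x₅, x₆ }, { x₁, x₃, x₄, x₅, x₆ }, { x₂, x₃, x₄, x₅, x₆ }, S }

Trace:
Start: ℰ ∪ {∅, S} = { {}, { x₁ }, { x₂, x₅ }, { x₁, x₃, x₅ }, { x₁, x₃, x₄, x₆ }, S }.
Pass 1: +5 →
  { x₁, x₂, x₅ }  = { x₂, x₅ } ∪ { x₁ }
  { x₂, x₄, x₆ }  = S∖{ x₁, x₃, x₅ }
  { x₁, x₂, x₃, x₅ }  = { x₂, x₅ } ∪ { x₁, x₃, x₅ }
  { x₁, x₃, x₄, x₅, x₆ }  = { x₁, x₃, x₄, x₆ } ∪ { x₁, x₃, x₅ }
  { x₂, x₃, x₄, x₅, x₆ }  = S∖{ x₁ }
  (now 11)
Pass 2 (7 new):
  { x₂ }  = S∖{ x₁, x₃, x₄, x₅, x₆ }
  { x₄, x₆ }  = S∖{ x₁, x₂, x₃, x₅ }
  { x₃, x₄, x₆ }  = S∖{ x₁, x₂, x₅ }
  { x₁, x₂, x₄, x₆ }  = { x₂, x₄, x₆ } ∪ { x₁ }
  { x₂, x₄, x₅, x₆ }  = { x₂, x₄, x₆ } ∪ { x₂, x₅ }
  { x₁, x₂, x₃, x₄, x₆ }  = { x₂, x₄, x₆ } ∪ { x₁, x₃, x₄, x₆ }
  { x₁, x₂, x₄, x₅, x₆ }  = { x₂, x₄, x₆ } ∪ { x₁, x₂, x₅ }
  (now 18)
Pass 3 adds 7:
  { x₃ }  = S∖{ x₁, x₂, x₄, x₅, x₆ }
  { x₅ }  = S∖{ x₁, x₂, x₃, x₄, x₆ }
  { x₁, x₂ }  = { x₂ } ∪ { x₁ }
  { x₁, x₃ }  = S∖{ x₂, x₄, x₅, x₆ }
  { x₃, x₅ }  = S∖{ x₁, x₂, x₄, x₆ }
  { x₁, x₄, x₆ }  = { x₄, x₆ } ∪ { x₁ }
  { x₂, x₃, x₄, x₆ }  = { x₂, x₄, x₆ } ∪ { x₃, x₄, x₆ }
  (now 25)
Pass 4: 7 new —
  { x₁, x₅ }  = S∖{ x₂, x₃, x₄, x₆ }
  { x₂, x₃ }  = { x₂ } ∪ { x₃ }
  { x₁, x₂, x₃ }  = { x₁, x₂ } ∪ { x₃ }
  { x₂, x₃, x₅ }  = S∖{ x₁, x₄, x₆ }
  { x₄, x₅, x₆ }  = { x₅ } ∪ { x₄, x₆ }
  { x₁, x₄, x₅, x₆ }  = { x₁, x₄, x₆ } ∪ { x₅ }
  { x₃, x₄, x₅, x₆ }  = S∖{ x₁, x₂ }
  (now 32)
Pass 5 adds nothing — fixpoint reached.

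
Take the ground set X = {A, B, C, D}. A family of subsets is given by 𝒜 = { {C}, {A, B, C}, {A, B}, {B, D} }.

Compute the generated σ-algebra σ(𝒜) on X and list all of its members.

Answer: σ(𝒜) = { ∅, {A}, {B}, {C}, {D}, {A, B}, {A, C}, {A, D}, {B, C}, {B, D}, {C, D}, {A, B, C}, {A, B, D}, {A, C, D}, {B, C, D}, X }

Working:
Take S₀ = 𝒜 ∪ {∅, X} = { ∅, {C}, {A, B}, {B, D}, {A, B, C}, X }.
Iteration 1 (5 new):
  {D}  = complement {A, B, C}
  {A, C}  = complement {B, D}
  {C, D}  = complement {A, B}
  {A, B, D}  = complement {C}
  {B, C, D}  = {C} ∪ {B, D}
  [11 total]
Iteration 2. New:
  {A}  = complement {B, C, D}
  {A, C, D}  = {C, D} ∪ {A, C}
  [13 total]
Iteration 3: 2 new —
  {B}  = complement {A, C, D}
  {A, D}  = {D} ∪ {A}
  [15 total]
Iteration 4: +1 →
  {B, C}  = complement {A, D}
  [16 total]
Iteration 5: closed — nothing new.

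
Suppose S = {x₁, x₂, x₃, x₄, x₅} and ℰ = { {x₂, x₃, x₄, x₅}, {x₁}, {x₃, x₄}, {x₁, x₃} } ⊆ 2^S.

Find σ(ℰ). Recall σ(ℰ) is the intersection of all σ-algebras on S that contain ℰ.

σ(ℰ) = { ∅, {x₁}, {x₃}, {x₄}, {x₁, x₃}, {x₁, x₄}, {x₂, x₅}, {x₃, x₄}, {x₁, x₂, x₅}, {x₁, x₃, x₄}, {x₂, x₃, x₅}, {x₂, x₄, x₅}, {x₁, x₂, x₃, x₅}, {x₁, x₂, x₄, x₅}, {x₂, x₃, x₄, x₅}, S }

Working:
Start: ℰ ∪ {∅, S} = { ∅, {x₁}, {x₁, x₃}, {x₃, x₄}, {x₂, x₃, x₄, x₅}, S }.
Pass 1 adds 3:
  {x₁, x₂, x₅}  = complement {x₃, x₄}
  {x₁, x₃, x₄}  = {x₃, x₄} ∪ {x₁, x₃}
  {x₂, x₄, x₅}  = complement {x₁, x₃}
  (now 9)
Pass 2 adds 3:
  {x₂, x₅}  = complement {x₁, x₃, x₄}
  {x₁, x₂, x₃, x₅}  = {x₁, x₂, x₅} ∪ {x₁, x₃}
  {x₁, x₂, x₄, x₅}  = {x₁, x₂, x₅} ∪ {x₂, x₄, x₅}
  (now 12)
Pass 3. New:
  {x₃}  = complement {x₁, x₂, x₄, x₅}
  {x₄}  = complement {x₁, x₂, x₃, x₅}
  (now 14)
Pass 4: 2 new —
  {x₁, x₄}  = {x₄} ∪ {x₁}
  {x₂, x₃, x₅}  = {x₃} ∪ {x₂, x₅}
  (now 16)
Pass 5: already closed under ᶜ and ∪.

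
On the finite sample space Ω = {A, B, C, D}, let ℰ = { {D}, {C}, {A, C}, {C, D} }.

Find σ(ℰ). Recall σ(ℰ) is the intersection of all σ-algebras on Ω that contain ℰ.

|σ(ℰ)| = 16.  σ(ℰ) = { {}, {A}, {B}, {C}, {D}, {A, B}, {A, C}, {A, D}, {B, C}, {B, D}, {C, D}, {A, B, C}, {A, B, D}, {A, C, D}, {B, C, D}, Ω }

Check:
Initial family (6 sets): { {}, {C}, {D}, {A, C}, {C, D}, Ω }.
Pass 1: +5 →
  {A, B}  = complement {C, D}
  {B, D}  = complement {A, C}
  {A, B, C}  = complement {D}
  {A, B, D}  = complement {C}
  {A, C, D}  = {C, D} ∪ {A, C}
  [11 total]
Pass 2 (2 new):
  {B}  = complement {A, C, D}
  {B, C, D}  = {C, D} ∪ {B, D}
  [13 total]
Pass 3 adds 2:
  {A}  = complement {B, C, D}
  {B, C}  = {C} ∪ {B}
  [15 total]
Pass 4: 1 new —
  {A, D}  = complement {B, C}
  [16 total]
Pass 5: no new sets; the family is a σ-algebra.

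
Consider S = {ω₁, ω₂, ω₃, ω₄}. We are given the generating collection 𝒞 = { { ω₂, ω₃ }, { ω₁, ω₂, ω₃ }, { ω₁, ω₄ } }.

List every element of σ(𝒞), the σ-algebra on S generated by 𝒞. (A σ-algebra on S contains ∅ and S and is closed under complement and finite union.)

|σ(𝒞)| = 8.  σ(𝒞) = { ∅, { ω₁ }, { ω₄ }, { ω₁, ω₄ }, { ω₂, ω₃ }, { ω₁, ω₂, ω₃ }, { ω₂, ω₃, ω₄ }, S }

Working:
Start: 𝒞 ∪ {∅, S} = { ∅, { ω₁, ω₄ }, { ω₂, ω₃ }, { ω₁, ω₂, ω₃ }, S }.
Pass 1: 1 new —
  { ω₄ }  = ᶜ of { ω₁, ω₂, ω₃ }
  |family| = 6
Pass 2: 1 new —
  { ω₂, ω₃, ω₄ }  = { ω₄ } ∪ { ω₂, ω₃ }
  |family| = 7
Pass 3 (1 new):
  { ω₁ }  = ᶜ of { ω₂, ω₃, ω₄ }
  |family| = 8
After Pass 4 the family is unchanged; done.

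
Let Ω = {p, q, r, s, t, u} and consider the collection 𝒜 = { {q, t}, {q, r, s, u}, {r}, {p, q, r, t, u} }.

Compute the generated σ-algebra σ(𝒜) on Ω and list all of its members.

|σ(𝒜)| = 64.  σ(𝒜) = { {}, {p}, {q}, {r}, {s}, {t}, {u}, {p, q}, {p, r}, {p, s}, {p, t}, {p, u}, {q, r}, {q, s}, {q, t}, {q, u}, {r, s}, {r, t}, {r, u}, {s, t}, {s, u}, {t, u}, {p, q, r}, {p, q, s}, {p, q, t}, {p, q, u}, {p, r, s}, {p, r, t}, {p, r, u}, {p, s, t}, {p, s, u}, {p, t, u}, {q, r, s}, {q, r, t}, {q, r, u}, {q, s, t}, {q, s, u}, {q, t, u}, {r, s, t}, {r, s, u}, {r, t, u}, {s, t, u}, {p, q, r, s}, {p, q, r, t}, {p, q, r, u}, {p, q, s, t}, {p, q, s, u}, {p, q, t, u}, {p, r, s, t}, {p, r, s, u}, {p, r, t, u}, {p, s, t, u}, {q, r, s, t}, {q, r, s, u}, {q, r, t, u}, {q, s, t, u}, {r, s, t, u}, {p, q, r, s, t}, {p, q, r, s, u}, {p, q, r, t, u}, {p, q, s, t, u}, {p, r, s, t, u}, {q, r, s, t, u}, Ω }

Derivation:
Initial family (6 sets): { {}, {r}, {q, t}, {q, r, s, u}, {p, q, r, t, u}, Ω }.
Pass 1: 6 new —
  {s}  = ᶜ of {p, q, r, t, u}
  {p, t}  = ᶜ of {q, r, s, u}
  {q, r, t}  = {r} ∪ {q, t}
  {p, r, s, u}  = ᶜ of {q, t}
  {p, q, s, t, u}  = ᶜ of {r}
  {q, r, s, t, u}  = {q, t} ∪ {q, r, s, u}
  [12 total]
Pass 2: +11 →
  {p}  = ᶜ of {q, r, s, t, u}
  {r, s}  = {r} ∪ {s}
  {p, q, t}  = {q, t} ∪ {p, t}
  {p, r, t}  = {r} ∪ {p, t}
  {p, s, t}  = {p, t} ∪ {s}
  {p, s, u}  = ᶜ of {q, r, t}
  {q, s, t}  = {q, t} ∪ {s}
  {p, q, r, t}  = {q, r, t} ∪ {p, t}
  {q, r, s, t}  = {q, r, t} ∪ {s}
  {p, q, r, s, u}  = {q, r, s, u} ∪ {p, r, s, u}
  {p, r, s, t, u}  = {p, r, s, u} ∪ {p, t}
  [23 total]
Pass 3: +16 →
  {q}  = ᶜ of {p, r, s, t, u}
  {t}  = ᶜ of {p, q, r, s, u}
  {p, r}  = {r} ∪ {p}
  {p, s}  = {s} ∪ {p}
  {p, u}  = ᶜ of {q, r, s, t}
  {s, u}  = ᶜ of {p, q, r, t}
  {p, r, s}  = {r, s} ∪ {p}
  {p, r, u}  = ᶜ of {q, s, t}
  {q, r, u}  = ᶜ of {p, s, t}
  {q, s, u}  = ᶜ of {p, r, t}
  {r, s, u}  = ᶜ of {p, q, t}
  {p, q, s, t}  = {q, t} ∪ {p, s, t}
  {p, q, t, u}  = ᶜ of {r, s}
  {p, r, s, t}  = {r, s} ∪ {p, r, t}
  {p, s, t, u}  = {p, s, u} ∪ {p, t}
  {p, q, r, s, t}  = {r, s} ∪ {p, q, t}
  [39 total]
Pass 4. New:
  {u}  = ᶜ of {p, q, r, s, t}
  {p, q}  = {q} ∪ {p}
  {q, r}  = ᶜ of {p, s, t, u}
  {q, s}  = {q} ∪ {s}
  {q, u}  = ᶜ of {p, r, s, t}
  {r, t}  = {r} ∪ {t}
  {r, u}  = ᶜ of {p, q, s, t}
  {s, t}  = {s} ∪ {t}
  {p, q, r}  = {q} ∪ {p, r}
  {p, q, s}  = {q} ∪ {p, s}
  {p, q, u}  = {p, u} ∪ {q}
  {p, t, u}  = {p, u} ∪ {p, t}
  {q, r, s}  = {r, s} ∪ {q}
  {q, t, u}  = ᶜ of {p, r, s}
  {r, s, t}  = {r, s} ∪ {t}
  {s, t, u}  = {s, u} ∪ {t}
  {p, q, r, s}  = {q} ∪ {p, r, s}
  {p, q, r, u}  = {p, r, u} ∪ {q}
  {p, q, s, u}  = {q, s, u} ∪ {p, u}
  {p, r, t, u}  = {p, r, u} ∪ {p, r, t}
  {q, r, t, u}  = ᶜ of {p, s}
  {q, s, t, u}  = ᶜ of {p, r}
  {r, s, t, u}  = {r, s, u} ∪ {t}
  [62 total]
Pass 5: +2 →
  {t, u}  = ᶜ of {p, q, r, s}
  {r, t, u}  = ᶜ of {p, q, s}
  [64 total]
Pass 6: already closed under ᶜ and ∪.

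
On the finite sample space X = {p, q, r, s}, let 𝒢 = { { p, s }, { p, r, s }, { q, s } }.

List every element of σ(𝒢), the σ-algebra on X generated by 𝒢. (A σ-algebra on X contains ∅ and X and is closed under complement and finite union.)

Initial family (5 sets): { {}, { p, s }, { q, s }, { p, r, s }, X }.
Step 1 (4 new):
  { q }  = X∖{ p, r, s }
  { p, r }  = X∖{ q, s }
  { q, r }  = X∖{ p, s }
  { p, q, s }  = { p, s } ∪ { q, s }
  (now 9)
Step 2 adds 3:
  { r }  = X∖{ p, q, s }
  { p, q, r }  = { q } ∪ { p, r }
  { q, r, s }  = { q, r } ∪ { q, s }
  (now 12)
Step 3 adds 2:
  { p }  = X∖{ q, r, s }
  { s }  = X∖{ p, q, r }
  (now 14)
Step 4: +2 →
  { p, q }  = { q } ∪ { p }
  { r, s }  = { r } ∪ { s }
  (now 16)
Step 5 adds nothing — fixpoint reached.

|σ(𝒢)| = 16.  σ(𝒢) = { {}, { p }, { q }, { r }, { s }, { p, q }, { p, r }, { p, s }, { q, r }, { q, s }, { r, s }, { p, q, r }, { p, q, s }, { p, r, s }, { q, r, s }, X }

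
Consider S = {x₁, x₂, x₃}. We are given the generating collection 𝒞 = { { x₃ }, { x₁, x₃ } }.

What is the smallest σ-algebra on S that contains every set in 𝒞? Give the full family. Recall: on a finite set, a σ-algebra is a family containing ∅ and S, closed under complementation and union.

Answer: σ(𝒞) = { ∅, { x₁ }, { x₂ }, { x₃ }, { x₁, x₂ }, { x₁, x₃ }, { x₂, x₃ }, S }

Working:
Start: 𝒞 ∪ {∅, S} = { ∅, { x₃ }, { x₁, x₃ }, S }.
Pass 1 (2 new):
  { x₂ }  = { x₁, x₃ }ᶜ
  { x₁, x₂ }  = { x₃ }ᶜ
  — 6 sets.
Pass 2. New:
  { x₂, x₃ }  = { x₃ } ∪ { x₂ }
  — 7 sets.
Pass 3. New:
  { x₁ }  = { x₂, x₃ }ᶜ
  — 8 sets.
After Pass 4 the family is unchanged; done.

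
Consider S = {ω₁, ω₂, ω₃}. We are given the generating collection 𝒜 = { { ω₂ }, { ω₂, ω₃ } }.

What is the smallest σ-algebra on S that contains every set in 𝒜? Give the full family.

Take S₀ = 𝒜 ∪ {∅, S} = { ∅, { ω₂ }, { ω₂, ω₃ }, S }.
Pass 1 adds 2:
  { ω₁ }  = S∖{ ω₂, ω₃ }
  { ω₁, ω₃ }  = S∖{ ω₂ }
  |family| = 6
Pass 2 adds 1:
  { ω₁, ω₂ }  = { ω₂ } ∪ { ω₁ }
  |family| = 7
Pass 3: 1 new —
  { ω₃ }  = S∖{ ω₁, ω₂ }
  |family| = 8
Pass 4 adds nothing — fixpoint reached.

Hence σ(𝒜) has 8 members: { ∅, { ω₁ }, { ω₂ }, { ω₃ }, { ω₁, ω₂ }, { ω₁, ω₃ }, { ω₂, ω₃ }, S }.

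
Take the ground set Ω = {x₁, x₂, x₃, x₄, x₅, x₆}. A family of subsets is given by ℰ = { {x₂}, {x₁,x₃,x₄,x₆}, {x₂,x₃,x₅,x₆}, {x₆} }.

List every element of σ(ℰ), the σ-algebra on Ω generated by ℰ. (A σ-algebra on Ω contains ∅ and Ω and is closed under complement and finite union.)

Start: ℰ ∪ {∅, Ω} = { {}, {x₂}, {x₆}, {x₁,x₃,x₄,x₆}, {x₂,x₃,x₅,x₆}, Ω }.
Iteration 1: 6 new —
  {x₁,x₄}  = complement {x₂,x₃,x₅,x₆}
  {x₂,x₅}  = complement {x₁,x₃,x₄,x₆}
  {x₂,x₆}  = {x₂} ∪ {x₆}
  {x₁,x₂,x₃,x₄,x₅}  = complement {x₆}
  {x₁,x₂,x₃,x₄,x₆}  = {x₁,x₃,x₄,x₆} ∪ {x₂}
  {x₁,x₃,x₄,x₅,x₆}  = complement {x₂}
  — 12 sets.
Iteration 2: +7 →
  {x₅}  = complement {x₁,x₂,x₃,x₄,x₆}
  {x₁,x₂,x₄}  = {x₂} ∪ {x₁,x₄}
  {x₁,x₄,x₆}  = {x₆} ∪ {x₁,x₄}
  {x₂,x₅,x₆}  = {x₂,x₅} ∪ {x₂,x₆}
  {x₁,x₂,x₄,x₅}  = {x₂,x₅} ∪ {x₁,x₄}
  {x₁,x₂,x₄,x₆}  = {x₂,x₆} ∪ {x₁,x₄}
  {x₁,x₃,x₄,x₅}  = complement {x₂,x₆}
  — 19 sets.
Iteration 3 adds 9:
  {x₃,x₅}  = complement {x₁,x₂,x₄,x₆}
  {x₃,x₆}  = complement {x₁,x₂,x₄,x₅}
  {x₅,x₆}  = {x₆} ∪ {x₅}
  {x₁,x₃,x₄}  = complement {x₂,x₅,x₆}
  {x₁,x₄,x₅}  = {x₁,x₄} ∪ {x₅}
  {x₂,x₃,x₅}  = complement {x₁,x₄,x₆}
  {x₃,x₅,x₆}  = complement {x₁,x₂,x₄}
  {x₁,x₄,x₅,x₆}  = {x₁,x₄,x₆} ∪ {x₅}
  {x₁,x₂,x₄,x₅,x₆}  = {x₂,x₅} ∪ {x₁,x₄,x₆}
  — 28 sets.
Iteration 4: 4 new —
  {x₃}  = complement {x₁,x₂,x₄,x₅,x₆}
  {x₂,x₃}  = complement {x₁,x₄,x₅,x₆}
  {x₂,x₃,x₆}  = complement {x₁,x₄,x₅}
  {x₁,x₂,x₃,x₄}  = complement {x₅,x₆}
  — 32 sets.
Iteration 5: already closed under ᶜ and ∪.

σ(ℰ) = { {}, {x₂}, {x₃}, {x₅}, {x₆}, {x₁,x₄}, {x₂,x₃}, {x₂,x₅}, {x₂,x₆}, {x₃,x₅}, {x₃,x₆}, {x₅,x₆}, {x₁,x₂,x₄}, {x₁,x₃,x₄}, {x₁,x₄,x₅}, {x₁,x₄,x₆}, {x₂,x₃,x₅}, {x₂,x₃,x₆}, {x₂,x₅,x₆}, {x₃,x₅,x₆}, {x₁,x₂,x₃,x₄}, {x₁,x₂,x₄,x₅}, {x₁,x₂,x₄,x₆}, {x₁,x₃,x₄,x₅}, {x₁,x₃,x₄,x₆}, {x₁,x₄,x₅,x₆}, {x₂,x₃,x₅,x₆}, {x₁,x₂,x₃,x₄,x₅}, {x₁,x₂,x₃,x₄,x₆}, {x₁,x₂,x₄,x₅,x₆}, {x₁,x₃,x₄,x₅,x₆}, Ω }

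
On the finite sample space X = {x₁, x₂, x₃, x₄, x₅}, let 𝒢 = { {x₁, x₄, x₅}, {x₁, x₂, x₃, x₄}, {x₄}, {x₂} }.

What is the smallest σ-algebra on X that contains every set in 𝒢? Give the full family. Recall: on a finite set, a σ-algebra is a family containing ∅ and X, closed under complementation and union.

Seed the family with 𝒢 together with ∅ and X: { ∅, {x₂}, {x₄}, {x₁, x₄, x₅}, {x₁, x₂, x₃, x₄}, X }.
Iteration 1: +6 →
  {x₅}  = {x₁, x₂, x₃, x₄}ᶜ
  {x₂, x₃}  = {x₁, x₄, x₅}ᶜ
  {x₂, x₄}  = {x₄} ∪ {x₂}
  {x₁, x₂, x₃, x₅}  = {x₄}ᶜ
  {x₁, x₂, x₄, x₅}  = {x₁, x₄, x₅} ∪ {x₂}
  {x₁, x₃, x₄, x₅}  = {x₂}ᶜ
  — 12 sets.
Iteration 2: 7 new —
  {x₃}  = {x₁, x₂, x₄, x₅}ᶜ
  {x₂, x₅}  = {x₂} ∪ {x₅}
  {x₄, x₅}  = {x₅} ∪ {x₄}
  {x₁, x₃, x₅}  = {x₂, x₄}ᶜ
  {x₂, x₃, x₄}  = {x₂, x₃} ∪ {x₄}
  {x₂, x₃, x₅}  = {x₅} ∪ {x₂, x₃}
  {x₂, x₄, x₅}  = {x₅} ∪ {x₂, x₄}
  — 19 sets.
Iteration 3: 9 new —
  {x₁, x₃}  = {x₂, x₄, x₅}ᶜ
  {x₁, x₄}  = {x₂, x₃, x₅}ᶜ
  {x₁, x₅}  = {x₂, x₃, x₄}ᶜ
  {x₃, x₄}  = {x₃} ∪ {x₄}
  {x₃, x₅}  = {x₅} ∪ {x₃}
  {x₁, x₂, x₃}  = {x₄, x₅}ᶜ
  {x₁, x₃, x₄}  = {x₂, x₅}ᶜ
  {x₃, x₄, x₅}  = {x₄, x₅} ∪ {x₃}
  {x₂, x₃, x₄, x₅}  = {x₂, x₅} ∪ {x₂, x₃, x₄}
  — 28 sets.
Iteration 4: +4 →
  {x₁}  = {x₂, x₃, x₄, x₅}ᶜ
  {x₁, x₂}  = {x₃, x₄, x₅}ᶜ
  {x₁, x₂, x₄}  = {x₃, x₅}ᶜ
  {x₁, x₂, x₅}  = {x₃, x₄}ᶜ
  — 32 sets.
After Iteration 5 the family is unchanged; done.

σ(𝒢) = { ∅, {x₁}, {x₂}, {x₃}, {x₄}, {x₅}, {x₁, x₂}, {x₁, x₃}, {x₁, x₄}, {x₁, x₅}, {x₂, x₃}, {x₂, x₄}, {x₂, x₅}, {x₃, x₄}, {x₃, x₅}, {x₄, x₅}, {x₁, x₂, x₃}, {x₁, x₂, x₄}, {x₁, x₂, x₅}, {x₁, x₃, x₄}, {x₁, x₃, x₅}, {x₁, x₄, x₅}, {x₂, x₃, x₄}, {x₂, x₃, x₅}, {x₂, x₄, x₅}, {x₃, x₄, x₅}, {x₁, x₂, x₃, x₄}, {x₁, x₂, x₃, x₅}, {x₁, x₂, x₄, x₅}, {x₁, x₃, x₄, x₅}, {x₂, x₃, x₄, x₅}, X }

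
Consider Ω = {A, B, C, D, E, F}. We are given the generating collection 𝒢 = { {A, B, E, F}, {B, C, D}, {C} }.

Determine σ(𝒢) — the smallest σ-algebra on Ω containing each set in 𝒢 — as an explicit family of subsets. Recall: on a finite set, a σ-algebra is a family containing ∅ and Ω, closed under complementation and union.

Seed the family with 𝒢 together with ∅ and Ω: { {}, {C}, {B, C, D}, {A, B, E, F}, Ω }.
Iteration 1 (4 new):
  {C, D}  = Ω∖{A, B, E, F}
  {A, E, F}  = Ω∖{B, C, D}
  {A, B, C, E, F}  = {C} ∪ {A, B, E, F}
  {A, B, D, E, F}  = Ω∖{C}
  [9 total]
Iteration 2: +3 →
  {D}  = Ω∖{A, B, C, E, F}
  {A, C, E, F}  = {C} ∪ {A, E, F}
  {A, C, D, E, F}  = {C, D} ∪ {A, E, F}
  [12 total]
Iteration 3 adds 3:
  {B}  = Ω∖{A, C, D, E, F}
  {B, D}  = Ω∖{A, C, E, F}
  {A, D, E, F}  = {A, E, F} ∪ {D}
  [15 total]
Iteration 4 adds 1:
  {B, C}  = Ω∖{A, D, E, F}
  [16 total]
Iteration 5: stable.

|σ(𝒢)| = 16.  σ(𝒢) = { {}, {B}, {C}, {D}, {B, C}, {B, D}, {C, D}, {A, E, F}, {B, C, D}, {A, B, E, F}, {A, C, E, F}, {A, D, E, F}, {A, B, C, E, F}, {A, B, D, E, F}, {A, C, D, E, F}, Ω }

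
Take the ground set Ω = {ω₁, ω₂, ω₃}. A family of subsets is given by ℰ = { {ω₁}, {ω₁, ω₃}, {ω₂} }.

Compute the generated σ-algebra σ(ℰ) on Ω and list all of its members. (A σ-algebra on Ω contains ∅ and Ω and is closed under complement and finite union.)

Begin from { {}, {ω₁}, {ω₂}, {ω₁, ω₃}, Ω } (that is, ℰ plus ∅ and Ω).
Step 1 adds 2:
  {ω₁, ω₂}  = {ω₂} ∪ {ω₁}
  {ω₂, ω₃}  = ᶜ of {ω₁}
  |family| = 7
Step 2 (1 new):
  {ω₃}  = ᶜ of {ω₁, ω₂}
  |family| = 8
After Step 3 the family is unchanged; done.

Therefore σ(ℰ) = { {}, {ω₁}, {ω₂}, {ω₃}, {ω₁, ω₂}, {ω₁, ω₃}, {ω₂, ω₃}, Ω } (|σ(ℰ)| = 8).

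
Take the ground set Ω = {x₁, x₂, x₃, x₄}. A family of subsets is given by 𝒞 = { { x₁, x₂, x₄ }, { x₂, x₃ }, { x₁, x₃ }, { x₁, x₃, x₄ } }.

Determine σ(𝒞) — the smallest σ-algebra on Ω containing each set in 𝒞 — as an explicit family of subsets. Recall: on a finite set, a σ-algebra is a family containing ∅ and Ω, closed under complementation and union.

Take S₀ = 𝒞 ∪ {∅, Ω} = { {}, { x₁, x₃ }, { x₂, x₃ }, { x₁, x₂, x₄ }, { x₁, x₃, x₄ }, Ω }.
Pass 1. New:
  { x₂ }  = complement { x₁, x₃, x₄ }
  { x₃ }  = complement { x₁, x₂, x₄ }
  { x₁, x₄ }  = complement { x₂, x₃ }
  { x₂, x₄ }  = complement { x₁, x₃ }
  { x₁, x₂, x₃ }  = { x₂, x₃ } ∪ { x₁, x₃ }
  [11 total]
Pass 2: 2 new —
  { x₄ }  = complement { x₁, x₂, x₃ }
  { x₂, x₃, x₄ }  = { x₃ } ∪ { x₂, x₄ }
  [13 total]
Pass 3: +2 →
  { x₁ }  = complement { x₂, x₃, x₄ }
  { x₃, x₄ }  = { x₃ } ∪ { x₄ }
  [15 total]
Pass 4. New:
  { x₁, x₂ }  = complement { x₃, x₄ }
  [16 total]
After Pass 5 the family is unchanged; done.

|σ(𝒞)| = 16.  σ(𝒞) = { {}, { x₁ }, { x₂ }, { x₃ }, { x₄ }, { x₁, x₂ }, { x₁, x₃ }, { x₁, x₄ }, { x₂, x₃ }, { x₂, x₄ }, { x₃, x₄ }, { x₁, x₂, x₃ }, { x₁, x₂, x₄ }, { x₁, x₃, x₄ }, { x₂, x₃, x₄ }, Ω }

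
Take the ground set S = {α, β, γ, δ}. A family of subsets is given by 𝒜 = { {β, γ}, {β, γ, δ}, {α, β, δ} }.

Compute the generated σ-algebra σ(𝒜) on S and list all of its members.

Initial family (5 sets): { {}, {β, γ}, {α, β, δ}, {β, γ, δ}, S }.
Iteration 1: 3 new —
  {α}  = {β, γ, δ}ᶜ
  {γ}  = {α, β, δ}ᶜ
  {α, δ}  = {β, γ}ᶜ
  [8 total]
Iteration 2: +3 →
  {α, γ}  = {γ} ∪ {α}
  {α, β, γ}  = {β, γ} ∪ {α}
  {α, γ, δ}  = {γ} ∪ {α, δ}
  [11 total]
Iteration 3: 3 new —
  {β}  = {α, γ, δ}ᶜ
  {δ}  = {α, β, γ}ᶜ
  {β, δ}  = {α, γ}ᶜ
  [14 total]
Iteration 4 (2 new):
  {α, β}  = {β} ∪ {α}
  {γ, δ}  = {γ} ∪ {δ}
  [16 total]
Iteration 5: no new sets; the family is a σ-algebra.

Hence σ(𝒜) has 16 members: { {}, {α}, {β}, {γ}, {δ}, {α, β}, {α, γ}, {α, δ}, {β, γ}, {β, δ}, {γ, δ}, {α, β, γ}, {α, β, δ}, {α, γ, δ}, {β, γ, δ}, S }.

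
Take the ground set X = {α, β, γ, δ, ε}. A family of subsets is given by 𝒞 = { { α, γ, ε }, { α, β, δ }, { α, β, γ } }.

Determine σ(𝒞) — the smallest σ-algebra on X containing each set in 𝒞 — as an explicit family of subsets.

Answer: σ(𝒞) = { {  }, { α }, { β }, { γ }, { δ }, { ε }, { α, β }, { α, γ }, { α, δ }, { α, ε }, { β, γ }, { β, δ }, { β, ε }, { γ, δ }, { γ, ε }, { δ, ε }, { α, β, γ }, { α, β, δ }, { α, β, ε }, { α, γ, δ }, { α, γ, ε }, { α, δ, ε }, { β, γ, δ }, { β, γ, ε }, { β, δ, ε }, { γ, δ, ε }, { α, β, γ, δ }, { α, β, γ, ε }, { α, β, δ, ε }, { α, γ, δ, ε }, { β, γ, δ, ε }, X }

Check:
Take S₀ = 𝒞 ∪ {∅, X} = { {  }, { α, β, γ }, { α, β, δ }, { α, γ, ε }, X }.
Iteration 1: 5 new —
  { β, δ }  = { α, γ, ε }ᶜ
  { γ, ε }  = { α, β, δ }ᶜ
  { δ, ε }  = { α, β, γ }ᶜ
  { α, β, γ, δ }  = { α, β, γ } ∪ { α, β, δ }
  { α, β, γ, ε }  = { α, β, γ } ∪ { α, γ, ε }
  (now 10)
Iteration 2 adds 7:
  { δ }  = { α, β, γ, ε }ᶜ
  { ε }  = { α, β, γ, δ }ᶜ
  { β, δ, ε }  = { δ, ε } ∪ { β, δ }
  { γ, δ, ε }  = { δ, ε } ∪ { γ, ε }
  { α, β, δ, ε }  = { α, β, δ } ∪ { δ, ε }
  { α, γ, δ, ε }  = { α, γ, ε } ∪ { δ, ε }
  { β, γ, δ, ε }  = { γ, ε } ∪ { β, δ }
  (now 17)
Iteration 3 adds 5:
  { α }  = { β, γ, δ, ε }ᶜ
  { β }  = { α, γ, δ, ε }ᶜ
  { γ }  = { α, β, δ, ε }ᶜ
  { α, β }  = { γ, δ, ε }ᶜ
  { α, γ }  = { β, δ, ε }ᶜ
  (now 22)
Iteration 4 (10 new):
  { α, δ }  = { δ } ∪ { α }
  { α, ε }  = { ε } ∪ { α }
  { β, γ }  = { β } ∪ { γ }
  { β, ε }  = { β } ∪ { ε }
  { γ, δ }  = { γ } ∪ { δ }
  { α, β, ε }  = { α, β } ∪ { ε }
  { α, γ, δ }  = { α, γ } ∪ { δ }
  { α, δ, ε }  = { δ, ε } ∪ { α }
  { β, γ, δ }  = { γ } ∪ { β, δ }
  { β, γ, ε }  = { β } ∪ { γ, ε }
  (now 32)
Iteration 5 adds nothing — fixpoint reached.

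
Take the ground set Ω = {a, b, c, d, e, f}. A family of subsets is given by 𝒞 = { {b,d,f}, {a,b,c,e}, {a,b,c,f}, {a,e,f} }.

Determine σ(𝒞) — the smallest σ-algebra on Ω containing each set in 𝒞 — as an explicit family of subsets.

σ(𝒞) (64 sets): { {}, {a}, {b}, {c}, {d}, {e}, {f}, {a,b}, {a,c}, {a,d}, {a,e}, {a,f}, {b,c}, {b,d}, {b,e}, {b,f}, {c,d}, {c,e}, {c,f}, {d,e}, {d,f}, {e,f}, {a,b,c}, {a,b,d}, {a,b,e}, {a,b,f}, {a,c,d}, {a,c,e}, {a,c,f}, {a,d,e}, {a,d,f}, {a,e,f}, {b,c,d}, {b,c,e}, {b,c,f}, {b,d,e}, {b,d,f}, {b,e,f}, {c,d,e}, {c,d,f}, {c,e,f}, {d,e,f}, {a,b,c,d}, {a,b,c,e}, {a,b,c,f}, {a,b,d,e}, {a,b,d,f}, {a,b,e,f}, {a,c,d,e}, {a,c,d,f}, {a,c,e,f}, {a,d,e,f}, {b,c,d,e}, {b,c,d,f}, {b,c,e,f}, {b,d,e,f}, {c,d,e,f}, {a,b,c,d,e}, {a,b,c,d,f}, {a,b,c,e,f}, {a,b,d,e,f}, {a,c,d,e,f}, {b,c,d,e,f}, Ω }

Derivation:
Begin from { {}, {a,e,f}, {b,d,f}, {a,b,c,e}, {a,b,c,f}, Ω } (that is, 𝒞 plus ∅ and Ω).
Round 1: +7 →
  {d,e}  = complement {a,b,c,f}
  {d,f}  = complement {a,b,c,e}
  {a,c,e}  = complement {b,d,f}
  {b,c,d}  = complement {a,e,f}
  {a,b,c,d,f}  = {b,d,f} ∪ {a,b,c,f}
  {a,b,c,e,f}  = {a,e,f} ∪ {a,b,c,e}
  {a,b,d,e,f}  = {b,d,f} ∪ {a,e,f}
  (now 13)
Round 2 adds 12:
  {c}  = complement {a,b,d,e,f}
  {d}  = complement {a,b,c,e,f}
  {e}  = complement {a,b,c,d,f}
  {d,e,f}  = {d,e} ∪ {d,f}
  {a,c,d,e}  = {a,c,e} ∪ {d,e}
  {a,c,e,f}  = {a,c,e} ∪ {a,e,f}
  {a,d,e,f}  = {d,e} ∪ {a,e,f}
  {b,c,d,e}  = {b,c,d} ∪ {d,e}
  {b,c,d,f}  = {b,d,f} ∪ {b,c,d}
  {b,d,e,f}  = {b,d,f} ∪ {d,e}
  {a,b,c,d,e}  = {b,c,d} ∪ {a,c,e}
  {a,c,d,e,f}  = {a,c,e} ∪ {d,f}
  (now 25)
Round 3 (15 new):
  {b}  = complement {a,c,d,e,f}
  {f}  = complement {a,b,c,d,e}
  {a,c}  = complement {b,d,e,f}
  {a,e}  = complement {b,c,d,f}
  {a,f}  = complement {b,c,d,e}
  {b,c}  = complement {a,d,e,f}
  {b,d}  = complement {a,c,e,f}
  {b,f}  = complement {a,c,d,e}
  {c,d}  = {c} ∪ {d}
  {c,e}  = {e} ∪ {c}
  {a,b,c}  = complement {d,e,f}
  {c,d,e}  = {d,e} ∪ {c}
  {c,d,f}  = {d,f} ∪ {c}
  {c,d,e,f}  = {d,e,f} ∪ {c}
  {b,c,d,e,f}  = {b,d,f} ∪ {b,c,d,e}
  (now 40)
Round 4. New:
  {a}  = complement {b,c,d,e,f}
  {a,b}  = complement {c,d,e,f}
  {b,e}  = {b} ∪ {e}
  {c,f}  = {c} ∪ {f}
  {e,f}  = {f} ∪ {e}
  {a,b,e}  = complement {c,d,f}
  {a,b,f}  = complement {c,d,e}
  {a,c,d}  = {c,d} ∪ {a,c}
  {a,c,f}  = {a,f} ∪ {a,c}
  {a,d,e}  = {d,e} ∪ {a,e}
  {a,d,f}  = {a,f} ∪ {d}
  {b,c,e}  = {b} ∪ {c,e}
  {b,c,f}  = {b,f} ∪ {c}
  {b,d,e}  = {b} ∪ {d,e}
  {b,e,f}  = {b,f} ∪ {e}
  {c,e,f}  = {c,e} ∪ {f}
  {a,b,c,d}  = {c,d} ∪ {a,b,c}
  {a,b,d,e}  = {a,e} ∪ {b,d}
  {a,b,d,f}  = complement {c,e}
  {a,b,e,f}  = complement {c,d}
  {a,c,d,f}  = {c,d} ∪ {a,f}
  {b,c,e,f}  = {c,e} ∪ {b,f}
  (now 62)
Round 5: +2 →
  {a,d}  = complement {b,c,e,f}
  {a,b,d}  = complement {c,e,f}
  (now 64)
Round 6: stable.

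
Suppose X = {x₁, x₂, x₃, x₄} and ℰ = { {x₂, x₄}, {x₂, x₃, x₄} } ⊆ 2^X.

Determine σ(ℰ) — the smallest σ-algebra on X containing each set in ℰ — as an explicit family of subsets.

Begin from { {}, {x₂, x₄}, {x₂, x₃, x₄}, X } (that is, ℰ plus ∅ and X).
Step 1: 2 new —
  {x₁}  = {x₂, x₃, x₄}ᶜ
  {x₁, x₃}  = {x₂, x₄}ᶜ
  [6 total]
Step 2. New:
  {x₁, x₂, x₄}  = {x₂, x₄} ∪ {x₁}
  [7 total]
Step 3: +1 →
  {x₃}  = {x₁, x₂, x₄}ᶜ
  [8 total]
Step 4: already closed under ᶜ and ∪.

σ(ℰ) = { {}, {x₁}, {x₃}, {x₁, x₃}, {x₂, x₄}, {x₁, x₂, x₄}, {x₂, x₃, x₄}, X }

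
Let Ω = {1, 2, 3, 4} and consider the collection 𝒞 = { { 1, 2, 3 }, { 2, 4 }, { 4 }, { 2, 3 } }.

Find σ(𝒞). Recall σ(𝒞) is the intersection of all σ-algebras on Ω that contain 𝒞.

σ(𝒞) (16 sets): { {}, { 1 }, { 2 }, { 3 }, { 4 }, { 1, 2 }, { 1, 3 }, { 1, 4 }, { 2, 3 }, { 2, 4 }, { 3, 4 }, { 1, 2, 3 }, { 1, 2, 4 }, { 1, 3, 4 }, { 2, 3, 4 }, Ω }

Working:
Start: 𝒞 ∪ {∅, Ω} = { {}, { 4 }, { 2, 3 }, { 2, 4 }, { 1, 2, 3 }, Ω }.
Iteration 1. New:
  { 1, 3 }  = ᶜ of { 2, 4 }
  { 1, 4 }  = ᶜ of { 2, 3 }
  { 2, 3, 4 }  = { 2, 3 } ∪ { 4 }
Iteration 2. New:
  { 1 }  = ᶜ of { 2, 3, 4 }
  { 1, 2, 4 }  = { 1, 4 } ∪ { 2, 4 }
  { 1, 3, 4 }  = { 1, 4 } ∪ { 1, 3 }
Iteration 3 (2 new):
  { 2 }  = ᶜ of { 1, 3, 4 }
  { 3 }  = ᶜ of { 1, 2, 4 }
Iteration 4 adds 2:
  { 1, 2 }  = { 2 } ∪ { 1 }
  { 3, 4 }  = { 3 } ∪ { 4 }
Iteration 5: stable.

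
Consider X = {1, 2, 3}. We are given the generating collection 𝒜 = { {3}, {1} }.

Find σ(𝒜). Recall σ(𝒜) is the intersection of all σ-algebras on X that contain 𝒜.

Begin from { {}, {1}, {3}, X } (that is, 𝒜 plus ∅ and X).
Round 1 adds 3:
  {1, 2}  = {3}ᶜ
  {1, 3}  = {3} ∪ {1}
  {2, 3}  = {1}ᶜ
  [7 total]
Round 2 adds 1:
  {2}  = {1, 3}ᶜ
  [8 total]
Round 3 adds nothing — fixpoint reached.

|σ(𝒜)| = 8.  σ(𝒜) = { {}, {1}, {2}, {3}, {1, 2}, {1, 3}, {2, 3}, X }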